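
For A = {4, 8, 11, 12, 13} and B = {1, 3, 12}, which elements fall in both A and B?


A = {4, 8, 11, 12, 13}
B = {1, 3, 12}
Region: in both A and B
Elements: {12}

Elements in both A and B: {12}


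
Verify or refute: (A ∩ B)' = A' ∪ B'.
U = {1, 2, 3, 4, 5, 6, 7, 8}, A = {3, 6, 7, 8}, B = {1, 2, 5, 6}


LHS: A ∩ B = {6}
(A ∩ B)' = U \ (A ∩ B) = {1, 2, 3, 4, 5, 7, 8}
A' = {1, 2, 4, 5}, B' = {3, 4, 7, 8}
Claimed RHS: A' ∪ B' = {1, 2, 3, 4, 5, 7, 8}
Identity is VALID: LHS = RHS = {1, 2, 3, 4, 5, 7, 8} ✓

Identity is valid. (A ∩ B)' = A' ∪ B' = {1, 2, 3, 4, 5, 7, 8}


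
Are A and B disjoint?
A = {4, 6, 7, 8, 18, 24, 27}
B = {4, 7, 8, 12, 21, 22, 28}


Disjoint means A ∩ B = ∅.
A ∩ B = {4, 7, 8}
A ∩ B ≠ ∅, so A and B are NOT disjoint.

No, A and B are not disjoint (A ∩ B = {4, 7, 8})


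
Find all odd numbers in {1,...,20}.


Checking each candidate:
Condition: odd numbers in {1,...,20}
Result = {1, 3, 5, 7, 9, 11, 13, 15, 17, 19}

{1, 3, 5, 7, 9, 11, 13, 15, 17, 19}


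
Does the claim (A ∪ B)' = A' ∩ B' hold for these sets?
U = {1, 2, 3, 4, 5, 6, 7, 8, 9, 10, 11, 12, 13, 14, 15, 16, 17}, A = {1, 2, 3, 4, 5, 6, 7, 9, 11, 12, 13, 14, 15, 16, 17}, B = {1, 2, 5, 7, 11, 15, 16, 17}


LHS: A ∪ B = {1, 2, 3, 4, 5, 6, 7, 9, 11, 12, 13, 14, 15, 16, 17}
(A ∪ B)' = U \ (A ∪ B) = {8, 10}
A' = {8, 10}, B' = {3, 4, 6, 8, 9, 10, 12, 13, 14}
Claimed RHS: A' ∩ B' = {8, 10}
Identity is VALID: LHS = RHS = {8, 10} ✓

Identity is valid. (A ∪ B)' = A' ∩ B' = {8, 10}


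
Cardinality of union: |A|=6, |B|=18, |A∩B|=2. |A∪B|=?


|A ∪ B| = |A| + |B| - |A ∩ B|
= 6 + 18 - 2
= 22

|A ∪ B| = 22


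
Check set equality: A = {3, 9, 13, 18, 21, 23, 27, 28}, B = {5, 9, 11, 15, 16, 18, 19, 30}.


Two sets are equal iff they have exactly the same elements.
A = {3, 9, 13, 18, 21, 23, 27, 28}
B = {5, 9, 11, 15, 16, 18, 19, 30}
Differences: {3, 5, 11, 13, 15, 16, 19, 21, 23, 27, 28, 30}
A ≠ B

No, A ≠ B


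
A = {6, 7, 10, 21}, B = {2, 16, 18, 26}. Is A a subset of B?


A ⊆ B means every element of A is in B.
Elements in A not in B: {6, 7, 10, 21}
So A ⊄ B.

No, A ⊄ B


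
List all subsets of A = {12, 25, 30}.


|A| = 3, so |P(A)| = 2^3 = 8
Enumerate subsets by cardinality (0 to 3):
∅, {12}, {25}, {30}, {12, 25}, {12, 30}, {25, 30}, {12, 25, 30}

P(A) has 8 subsets: ∅, {12}, {25}, {30}, {12, 25}, {12, 30}, {25, 30}, {12, 25, 30}


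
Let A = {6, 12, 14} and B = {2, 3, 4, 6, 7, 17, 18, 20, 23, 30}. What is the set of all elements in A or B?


A ∪ B = all elements in A or B (or both)
A = {6, 12, 14}
B = {2, 3, 4, 6, 7, 17, 18, 20, 23, 30}
A ∪ B = {2, 3, 4, 6, 7, 12, 14, 17, 18, 20, 23, 30}

A ∪ B = {2, 3, 4, 6, 7, 12, 14, 17, 18, 20, 23, 30}


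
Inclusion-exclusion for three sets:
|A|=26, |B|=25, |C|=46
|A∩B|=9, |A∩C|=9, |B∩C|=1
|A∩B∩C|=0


|A∪B∪C| = |A|+|B|+|C| - |A∩B|-|A∩C|-|B∩C| + |A∩B∩C|
= 26+25+46 - 9-9-1 + 0
= 97 - 19 + 0
= 78

|A ∪ B ∪ C| = 78


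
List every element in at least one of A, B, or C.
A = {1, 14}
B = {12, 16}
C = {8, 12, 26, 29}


A ∪ B = {1, 12, 14, 16}
(A ∪ B) ∪ C = {1, 8, 12, 14, 16, 26, 29}

A ∪ B ∪ C = {1, 8, 12, 14, 16, 26, 29}


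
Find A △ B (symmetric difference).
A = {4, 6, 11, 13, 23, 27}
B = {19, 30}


A △ B = (A \ B) ∪ (B \ A) = elements in exactly one of A or B
A \ B = {4, 6, 11, 13, 23, 27}
B \ A = {19, 30}
A △ B = {4, 6, 11, 13, 19, 23, 27, 30}

A △ B = {4, 6, 11, 13, 19, 23, 27, 30}


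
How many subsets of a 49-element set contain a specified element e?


Subsets of A containing e correspond to subsets of A \ {e}, which has 48 elements.
Count = 2^(n-1) = 2^48
= 281474976710656

Number of subsets containing e = 281474976710656


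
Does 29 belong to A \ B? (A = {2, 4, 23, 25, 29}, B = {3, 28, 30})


A = {2, 4, 23, 25, 29}, B = {3, 28, 30}
A \ B = elements in A but not in B
A \ B = {2, 4, 23, 25, 29}
Checking if 29 ∈ A \ B
29 is in A \ B → True

29 ∈ A \ B


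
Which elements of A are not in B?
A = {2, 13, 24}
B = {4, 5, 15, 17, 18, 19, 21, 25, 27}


A \ B = elements in A but not in B
A = {2, 13, 24}
B = {4, 5, 15, 17, 18, 19, 21, 25, 27}
Remove from A any elements in B
A \ B = {2, 13, 24}

A \ B = {2, 13, 24}


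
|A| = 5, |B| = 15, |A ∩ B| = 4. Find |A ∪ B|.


|A ∪ B| = |A| + |B| - |A ∩ B|
= 5 + 15 - 4
= 16

|A ∪ B| = 16


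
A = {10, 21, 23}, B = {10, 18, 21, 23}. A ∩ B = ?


A ∩ B = elements in both A and B
A = {10, 21, 23}
B = {10, 18, 21, 23}
A ∩ B = {10, 21, 23}

A ∩ B = {10, 21, 23}


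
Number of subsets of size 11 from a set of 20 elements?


C(n,k) = n! / (k!(n-k)!)
C(20,11) = 20! / (11!9!)
= 167960

C(20,11) = 167960


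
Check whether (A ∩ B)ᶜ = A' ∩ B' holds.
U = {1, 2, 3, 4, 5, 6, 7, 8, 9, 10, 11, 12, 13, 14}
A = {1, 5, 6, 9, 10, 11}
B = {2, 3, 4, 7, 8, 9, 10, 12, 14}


LHS: A ∩ B = {9, 10}
(A ∩ B)' = U \ (A ∩ B) = {1, 2, 3, 4, 5, 6, 7, 8, 11, 12, 13, 14}
A' = {2, 3, 4, 7, 8, 12, 13, 14}, B' = {1, 5, 6, 11, 13}
Claimed RHS: A' ∩ B' = {13}
Identity is INVALID: LHS = {1, 2, 3, 4, 5, 6, 7, 8, 11, 12, 13, 14} but the RHS claimed here equals {13}. The correct form is (A ∩ B)' = A' ∪ B'.

Identity is invalid: (A ∩ B)' = {1, 2, 3, 4, 5, 6, 7, 8, 11, 12, 13, 14} but A' ∩ B' = {13}. The correct De Morgan law is (A ∩ B)' = A' ∪ B'.


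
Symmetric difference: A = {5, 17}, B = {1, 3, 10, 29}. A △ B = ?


A △ B = (A \ B) ∪ (B \ A) = elements in exactly one of A or B
A \ B = {5, 17}
B \ A = {1, 3, 10, 29}
A △ B = {1, 3, 5, 10, 17, 29}

A △ B = {1, 3, 5, 10, 17, 29}


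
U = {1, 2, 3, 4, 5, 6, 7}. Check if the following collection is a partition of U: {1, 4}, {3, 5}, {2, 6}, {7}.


A partition requires: (1) non-empty parts, (2) pairwise disjoint, (3) union = U
Parts: {1, 4}, {3, 5}, {2, 6}, {7}
Union of parts: {1, 2, 3, 4, 5, 6, 7}
U = {1, 2, 3, 4, 5, 6, 7}
All non-empty? True
Pairwise disjoint? True
Covers U? True

Yes, valid partition


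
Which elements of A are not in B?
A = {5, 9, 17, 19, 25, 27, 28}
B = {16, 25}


A \ B = elements in A but not in B
A = {5, 9, 17, 19, 25, 27, 28}
B = {16, 25}
Remove from A any elements in B
A \ B = {5, 9, 17, 19, 27, 28}

A \ B = {5, 9, 17, 19, 27, 28}


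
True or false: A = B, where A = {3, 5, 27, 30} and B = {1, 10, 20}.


Two sets are equal iff they have exactly the same elements.
A = {3, 5, 27, 30}
B = {1, 10, 20}
Differences: {1, 3, 5, 10, 20, 27, 30}
A ≠ B

No, A ≠ B


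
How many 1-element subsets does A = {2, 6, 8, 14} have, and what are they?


|A| = 4, so A has C(4,1) = 4 subsets of size 1.
Enumerate by choosing 1 elements from A at a time:
{2}, {6}, {8}, {14}

1-element subsets (4 total): {2}, {6}, {8}, {14}


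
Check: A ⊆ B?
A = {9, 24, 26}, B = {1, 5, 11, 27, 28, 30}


A ⊆ B means every element of A is in B.
Elements in A not in B: {9, 24, 26}
So A ⊄ B.

No, A ⊄ B


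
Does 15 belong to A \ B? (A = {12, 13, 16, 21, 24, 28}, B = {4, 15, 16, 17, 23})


A = {12, 13, 16, 21, 24, 28}, B = {4, 15, 16, 17, 23}
A \ B = elements in A but not in B
A \ B = {12, 13, 21, 24, 28}
Checking if 15 ∈ A \ B
15 is not in A \ B → False

15 ∉ A \ B


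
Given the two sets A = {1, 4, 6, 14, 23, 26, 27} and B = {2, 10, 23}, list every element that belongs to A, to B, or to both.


A ∪ B = all elements in A or B (or both)
A = {1, 4, 6, 14, 23, 26, 27}
B = {2, 10, 23}
A ∪ B = {1, 2, 4, 6, 10, 14, 23, 26, 27}

A ∪ B = {1, 2, 4, 6, 10, 14, 23, 26, 27}


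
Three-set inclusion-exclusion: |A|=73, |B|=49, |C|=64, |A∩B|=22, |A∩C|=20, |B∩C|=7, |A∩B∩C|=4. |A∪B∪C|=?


|A∪B∪C| = |A|+|B|+|C| - |A∩B|-|A∩C|-|B∩C| + |A∩B∩C|
= 73+49+64 - 22-20-7 + 4
= 186 - 49 + 4
= 141

|A ∪ B ∪ C| = 141


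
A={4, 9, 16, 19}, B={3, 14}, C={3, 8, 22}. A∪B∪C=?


A ∪ B = {3, 4, 9, 14, 16, 19}
(A ∪ B) ∪ C = {3, 4, 8, 9, 14, 16, 19, 22}

A ∪ B ∪ C = {3, 4, 8, 9, 14, 16, 19, 22}


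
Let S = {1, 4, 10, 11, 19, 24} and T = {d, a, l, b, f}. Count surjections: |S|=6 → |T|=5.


n = |S| = 6, k = |T| = 5. Surjections via inclusion-exclusion:
S(n,k) = Σ(-1)^i × C(k,i) × (k-i)^n, i=0 to k
i=0: (-1)^0×C(5,0)×5^6 = 15625
i=1: (-1)^1×C(5,1)×4^6 = -20480
i=2: (-1)^2×C(5,2)×3^6 = 7290
i=3: (-1)^3×C(5,3)×2^6 = -640
i=4: (-1)^4×C(5,4)×1^6 = 5
i=5: (-1)^5×C(5,5)×0^6 = 0
Total = 1800

Number of surjections = 1800


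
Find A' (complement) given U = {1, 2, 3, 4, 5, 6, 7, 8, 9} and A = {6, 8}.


Aᶜ = U \ A = elements in U but not in A
U = {1, 2, 3, 4, 5, 6, 7, 8, 9}
A = {6, 8}
Aᶜ = {1, 2, 3, 4, 5, 7, 9}

Aᶜ = {1, 2, 3, 4, 5, 7, 9}


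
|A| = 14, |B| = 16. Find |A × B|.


|A × B| = |A| × |B|
= 14 × 16
= 224

|A × B| = 224


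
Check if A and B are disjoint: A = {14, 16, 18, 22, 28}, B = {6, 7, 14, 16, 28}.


Disjoint means A ∩ B = ∅.
A ∩ B = {14, 16, 28}
A ∩ B ≠ ∅, so A and B are NOT disjoint.

No, A and B are not disjoint (A ∩ B = {14, 16, 28})


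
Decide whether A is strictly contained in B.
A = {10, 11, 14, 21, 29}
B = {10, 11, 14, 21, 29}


A ⊂ B requires: A ⊆ B AND A ≠ B.
A ⊆ B? Yes
A = B? Yes
A = B, so A is not a PROPER subset.

No, A is not a proper subset of B


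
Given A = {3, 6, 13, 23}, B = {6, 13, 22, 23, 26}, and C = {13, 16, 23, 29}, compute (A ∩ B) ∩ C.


A ∩ B = {6, 13, 23}
(A ∩ B) ∩ C = {13, 23}

A ∩ B ∩ C = {13, 23}


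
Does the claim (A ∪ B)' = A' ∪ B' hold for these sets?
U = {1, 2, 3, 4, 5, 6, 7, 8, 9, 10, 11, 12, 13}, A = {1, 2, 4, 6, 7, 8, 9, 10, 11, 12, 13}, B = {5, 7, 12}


LHS: A ∪ B = {1, 2, 4, 5, 6, 7, 8, 9, 10, 11, 12, 13}
(A ∪ B)' = U \ (A ∪ B) = {3}
A' = {3, 5}, B' = {1, 2, 3, 4, 6, 8, 9, 10, 11, 13}
Claimed RHS: A' ∪ B' = {1, 2, 3, 4, 5, 6, 8, 9, 10, 11, 13}
Identity is INVALID: LHS = {3} but the RHS claimed here equals {1, 2, 3, 4, 5, 6, 8, 9, 10, 11, 13}. The correct form is (A ∪ B)' = A' ∩ B'.

Identity is invalid: (A ∪ B)' = {3} but A' ∪ B' = {1, 2, 3, 4, 5, 6, 8, 9, 10, 11, 13}. The correct De Morgan law is (A ∪ B)' = A' ∩ B'.


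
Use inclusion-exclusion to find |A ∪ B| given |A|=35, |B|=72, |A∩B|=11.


|A ∪ B| = |A| + |B| - |A ∩ B|
= 35 + 72 - 11
= 96

|A ∪ B| = 96


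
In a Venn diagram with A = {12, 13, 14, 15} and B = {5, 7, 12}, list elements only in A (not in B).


A = {12, 13, 14, 15}
B = {5, 7, 12}
Region: only in A (not in B)
Elements: {13, 14, 15}

Elements only in A (not in B): {13, 14, 15}


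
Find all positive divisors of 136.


Checking each candidate:
Condition: positive divisors of 136
Result = {1, 2, 4, 8, 17, 34, 68, 136}

{1, 2, 4, 8, 17, 34, 68, 136}


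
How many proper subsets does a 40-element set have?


Total subsets = 2^n = 2^40 = 1099511627776
Proper subsets exclude the set itself: 2^n - 1
= 1099511627776 - 1
= 1099511627775

Number of proper subsets = 1099511627775


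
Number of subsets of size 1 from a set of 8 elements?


C(n,k) = n! / (k!(n-k)!)
C(8,1) = 8! / (1!7!)
= 8

C(8,1) = 8


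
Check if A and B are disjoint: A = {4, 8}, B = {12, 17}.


Disjoint means A ∩ B = ∅.
A ∩ B = ∅
A ∩ B = ∅, so A and B are disjoint.

Yes, A and B are disjoint


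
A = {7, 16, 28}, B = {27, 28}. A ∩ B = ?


A ∩ B = elements in both A and B
A = {7, 16, 28}
B = {27, 28}
A ∩ B = {28}

A ∩ B = {28}


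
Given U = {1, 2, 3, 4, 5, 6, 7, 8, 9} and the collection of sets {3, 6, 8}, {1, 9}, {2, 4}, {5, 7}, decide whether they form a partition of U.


A partition requires: (1) non-empty parts, (2) pairwise disjoint, (3) union = U
Parts: {3, 6, 8}, {1, 9}, {2, 4}, {5, 7}
Union of parts: {1, 2, 3, 4, 5, 6, 7, 8, 9}
U = {1, 2, 3, 4, 5, 6, 7, 8, 9}
All non-empty? True
Pairwise disjoint? True
Covers U? True

Yes, valid partition


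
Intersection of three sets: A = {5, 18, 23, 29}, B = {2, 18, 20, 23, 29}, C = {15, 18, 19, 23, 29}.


A ∩ B = {18, 23, 29}
(A ∩ B) ∩ C = {18, 23, 29}

A ∩ B ∩ C = {18, 23, 29}


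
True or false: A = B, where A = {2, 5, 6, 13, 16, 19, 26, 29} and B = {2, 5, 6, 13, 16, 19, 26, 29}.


Two sets are equal iff they have exactly the same elements.
A = {2, 5, 6, 13, 16, 19, 26, 29}
B = {2, 5, 6, 13, 16, 19, 26, 29}
Same elements → A = B

Yes, A = B


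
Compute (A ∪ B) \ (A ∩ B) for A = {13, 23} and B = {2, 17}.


A △ B = (A \ B) ∪ (B \ A) = elements in exactly one of A or B
A \ B = {13, 23}
B \ A = {2, 17}
A △ B = {2, 13, 17, 23}

A △ B = {2, 13, 17, 23}


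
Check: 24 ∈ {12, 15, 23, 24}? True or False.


A = {12, 15, 23, 24}
Checking if 24 is in A
24 is in A → True

24 ∈ A


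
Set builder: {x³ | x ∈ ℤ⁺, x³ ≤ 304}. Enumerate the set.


Checking each candidate:
Condition: positive perfect cubes ≤ 304
Result = {1, 8, 27, 64, 125, 216}

{1, 8, 27, 64, 125, 216}


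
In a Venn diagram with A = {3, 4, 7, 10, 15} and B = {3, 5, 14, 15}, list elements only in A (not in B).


A = {3, 4, 7, 10, 15}
B = {3, 5, 14, 15}
Region: only in A (not in B)
Elements: {4, 7, 10}

Elements only in A (not in B): {4, 7, 10}


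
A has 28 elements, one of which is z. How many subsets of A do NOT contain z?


Subsets of A avoiding z are subsets of A \ {z}, which has 27 elements.
Count = 2^(n-1) = 2^27
= 134217728

Number of subsets avoiding z = 134217728


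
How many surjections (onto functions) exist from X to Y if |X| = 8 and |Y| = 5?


n = |X| = 8, k = |Y| = 5. Surjections via inclusion-exclusion:
S(n,k) = Σ(-1)^i × C(k,i) × (k-i)^n, i=0 to k
i=0: (-1)^0×C(5,0)×5^8 = 390625
i=1: (-1)^1×C(5,1)×4^8 = -327680
i=2: (-1)^2×C(5,2)×3^8 = 65610
i=3: (-1)^3×C(5,3)×2^8 = -2560
i=4: (-1)^4×C(5,4)×1^8 = 5
i=5: (-1)^5×C(5,5)×0^8 = 0
Total = 126000

Number of surjections = 126000


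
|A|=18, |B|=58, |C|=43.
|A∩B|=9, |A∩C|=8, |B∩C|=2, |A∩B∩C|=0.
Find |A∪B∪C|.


|A∪B∪C| = |A|+|B|+|C| - |A∩B|-|A∩C|-|B∩C| + |A∩B∩C|
= 18+58+43 - 9-8-2 + 0
= 119 - 19 + 0
= 100

|A ∪ B ∪ C| = 100


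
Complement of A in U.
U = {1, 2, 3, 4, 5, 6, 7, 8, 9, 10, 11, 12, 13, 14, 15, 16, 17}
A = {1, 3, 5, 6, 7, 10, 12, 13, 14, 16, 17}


Aᶜ = U \ A = elements in U but not in A
U = {1, 2, 3, 4, 5, 6, 7, 8, 9, 10, 11, 12, 13, 14, 15, 16, 17}
A = {1, 3, 5, 6, 7, 10, 12, 13, 14, 16, 17}
Aᶜ = {2, 4, 8, 9, 11, 15}

Aᶜ = {2, 4, 8, 9, 11, 15}


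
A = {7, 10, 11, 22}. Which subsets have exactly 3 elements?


|A| = 4, so A has C(4,3) = 4 subsets of size 3.
Enumerate by choosing 3 elements from A at a time:
{7, 10, 11}, {7, 10, 22}, {7, 11, 22}, {10, 11, 22}

3-element subsets (4 total): {7, 10, 11}, {7, 10, 22}, {7, 11, 22}, {10, 11, 22}


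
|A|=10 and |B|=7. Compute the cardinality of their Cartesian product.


|A × B| = |A| × |B|
= 10 × 7
= 70

|A × B| = 70


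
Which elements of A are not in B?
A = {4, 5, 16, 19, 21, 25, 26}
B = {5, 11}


A \ B = elements in A but not in B
A = {4, 5, 16, 19, 21, 25, 26}
B = {5, 11}
Remove from A any elements in B
A \ B = {4, 16, 19, 21, 25, 26}

A \ B = {4, 16, 19, 21, 25, 26}


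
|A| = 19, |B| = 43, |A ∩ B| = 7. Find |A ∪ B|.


|A ∪ B| = |A| + |B| - |A ∩ B|
= 19 + 43 - 7
= 55

|A ∪ B| = 55


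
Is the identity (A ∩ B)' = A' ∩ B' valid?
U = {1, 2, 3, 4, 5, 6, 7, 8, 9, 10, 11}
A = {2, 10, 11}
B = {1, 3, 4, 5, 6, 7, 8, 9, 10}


LHS: A ∩ B = {10}
(A ∩ B)' = U \ (A ∩ B) = {1, 2, 3, 4, 5, 6, 7, 8, 9, 11}
A' = {1, 3, 4, 5, 6, 7, 8, 9}, B' = {2, 11}
Claimed RHS: A' ∩ B' = ∅
Identity is INVALID: LHS = {1, 2, 3, 4, 5, 6, 7, 8, 9, 11} but the RHS claimed here equals ∅. The correct form is (A ∩ B)' = A' ∪ B'.

Identity is invalid: (A ∩ B)' = {1, 2, 3, 4, 5, 6, 7, 8, 9, 11} but A' ∩ B' = ∅. The correct De Morgan law is (A ∩ B)' = A' ∪ B'.


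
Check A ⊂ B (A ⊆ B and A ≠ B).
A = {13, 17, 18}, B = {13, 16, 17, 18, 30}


A ⊂ B requires: A ⊆ B AND A ≠ B.
A ⊆ B? Yes
A = B? No
A ⊂ B: Yes (A is a proper subset of B)

Yes, A ⊂ B


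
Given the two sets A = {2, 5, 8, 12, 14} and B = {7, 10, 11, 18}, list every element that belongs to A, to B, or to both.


A ∪ B = all elements in A or B (or both)
A = {2, 5, 8, 12, 14}
B = {7, 10, 11, 18}
A ∪ B = {2, 5, 7, 8, 10, 11, 12, 14, 18}

A ∪ B = {2, 5, 7, 8, 10, 11, 12, 14, 18}


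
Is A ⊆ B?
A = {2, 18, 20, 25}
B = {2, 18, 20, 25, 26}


A ⊆ B means every element of A is in B.
All elements of A are in B.
So A ⊆ B.

Yes, A ⊆ B


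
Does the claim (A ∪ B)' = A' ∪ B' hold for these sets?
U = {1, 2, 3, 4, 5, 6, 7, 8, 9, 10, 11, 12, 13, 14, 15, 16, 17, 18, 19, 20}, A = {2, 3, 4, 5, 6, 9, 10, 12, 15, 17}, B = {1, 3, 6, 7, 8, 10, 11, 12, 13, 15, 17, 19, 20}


LHS: A ∪ B = {1, 2, 3, 4, 5, 6, 7, 8, 9, 10, 11, 12, 13, 15, 17, 19, 20}
(A ∪ B)' = U \ (A ∪ B) = {14, 16, 18}
A' = {1, 7, 8, 11, 13, 14, 16, 18, 19, 20}, B' = {2, 4, 5, 9, 14, 16, 18}
Claimed RHS: A' ∪ B' = {1, 2, 4, 5, 7, 8, 9, 11, 13, 14, 16, 18, 19, 20}
Identity is INVALID: LHS = {14, 16, 18} but the RHS claimed here equals {1, 2, 4, 5, 7, 8, 9, 11, 13, 14, 16, 18, 19, 20}. The correct form is (A ∪ B)' = A' ∩ B'.

Identity is invalid: (A ∪ B)' = {14, 16, 18} but A' ∪ B' = {1, 2, 4, 5, 7, 8, 9, 11, 13, 14, 16, 18, 19, 20}. The correct De Morgan law is (A ∪ B)' = A' ∩ B'.


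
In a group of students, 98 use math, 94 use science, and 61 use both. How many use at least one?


|A ∪ B| = |A| + |B| - |A ∩ B|
= 98 + 94 - 61
= 131

|A ∪ B| = 131


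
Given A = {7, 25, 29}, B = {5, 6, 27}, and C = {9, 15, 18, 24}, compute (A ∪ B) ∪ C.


A ∪ B = {5, 6, 7, 25, 27, 29}
(A ∪ B) ∪ C = {5, 6, 7, 9, 15, 18, 24, 25, 27, 29}

A ∪ B ∪ C = {5, 6, 7, 9, 15, 18, 24, 25, 27, 29}


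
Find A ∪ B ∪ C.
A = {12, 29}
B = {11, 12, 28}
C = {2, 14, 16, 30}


A ∪ B = {11, 12, 28, 29}
(A ∪ B) ∪ C = {2, 11, 12, 14, 16, 28, 29, 30}

A ∪ B ∪ C = {2, 11, 12, 14, 16, 28, 29, 30}


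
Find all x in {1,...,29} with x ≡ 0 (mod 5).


Checking each candidate:
Condition: x in {1,...,29} with x ≡ 0 (mod 5)
Result = {5, 10, 15, 20, 25}

{5, 10, 15, 20, 25}


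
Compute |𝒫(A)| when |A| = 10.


Number of subsets = 2^n
= 2^10
= 1024

|P(A)| = 1024


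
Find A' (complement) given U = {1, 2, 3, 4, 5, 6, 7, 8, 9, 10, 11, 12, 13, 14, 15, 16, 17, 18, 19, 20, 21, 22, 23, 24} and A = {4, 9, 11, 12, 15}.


Aᶜ = U \ A = elements in U but not in A
U = {1, 2, 3, 4, 5, 6, 7, 8, 9, 10, 11, 12, 13, 14, 15, 16, 17, 18, 19, 20, 21, 22, 23, 24}
A = {4, 9, 11, 12, 15}
Aᶜ = {1, 2, 3, 5, 6, 7, 8, 10, 13, 14, 16, 17, 18, 19, 20, 21, 22, 23, 24}

Aᶜ = {1, 2, 3, 5, 6, 7, 8, 10, 13, 14, 16, 17, 18, 19, 20, 21, 22, 23, 24}


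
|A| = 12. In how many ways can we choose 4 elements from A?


C(n,k) = n! / (k!(n-k)!)
C(12,4) = 12! / (4!8!)
= 495

C(12,4) = 495


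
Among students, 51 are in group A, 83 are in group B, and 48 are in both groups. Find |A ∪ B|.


|A ∪ B| = |A| + |B| - |A ∩ B|
= 51 + 83 - 48
= 86

|A ∪ B| = 86


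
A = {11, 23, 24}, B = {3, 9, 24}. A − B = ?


A \ B = elements in A but not in B
A = {11, 23, 24}
B = {3, 9, 24}
Remove from A any elements in B
A \ B = {11, 23}

A \ B = {11, 23}


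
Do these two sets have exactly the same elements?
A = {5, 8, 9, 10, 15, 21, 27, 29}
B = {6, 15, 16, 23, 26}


Two sets are equal iff they have exactly the same elements.
A = {5, 8, 9, 10, 15, 21, 27, 29}
B = {6, 15, 16, 23, 26}
Differences: {5, 6, 8, 9, 10, 16, 21, 23, 26, 27, 29}
A ≠ B

No, A ≠ B


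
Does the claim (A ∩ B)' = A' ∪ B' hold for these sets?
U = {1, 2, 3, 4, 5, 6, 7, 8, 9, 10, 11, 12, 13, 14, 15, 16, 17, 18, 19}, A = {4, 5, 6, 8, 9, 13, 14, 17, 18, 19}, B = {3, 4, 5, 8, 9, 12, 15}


LHS: A ∩ B = {4, 5, 8, 9}
(A ∩ B)' = U \ (A ∩ B) = {1, 2, 3, 6, 7, 10, 11, 12, 13, 14, 15, 16, 17, 18, 19}
A' = {1, 2, 3, 7, 10, 11, 12, 15, 16}, B' = {1, 2, 6, 7, 10, 11, 13, 14, 16, 17, 18, 19}
Claimed RHS: A' ∪ B' = {1, 2, 3, 6, 7, 10, 11, 12, 13, 14, 15, 16, 17, 18, 19}
Identity is VALID: LHS = RHS = {1, 2, 3, 6, 7, 10, 11, 12, 13, 14, 15, 16, 17, 18, 19} ✓

Identity is valid. (A ∩ B)' = A' ∪ B' = {1, 2, 3, 6, 7, 10, 11, 12, 13, 14, 15, 16, 17, 18, 19}


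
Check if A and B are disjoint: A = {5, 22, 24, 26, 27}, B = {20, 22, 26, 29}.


Disjoint means A ∩ B = ∅.
A ∩ B = {22, 26}
A ∩ B ≠ ∅, so A and B are NOT disjoint.

No, A and B are not disjoint (A ∩ B = {22, 26})


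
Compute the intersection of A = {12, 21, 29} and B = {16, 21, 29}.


A ∩ B = elements in both A and B
A = {12, 21, 29}
B = {16, 21, 29}
A ∩ B = {21, 29}

A ∩ B = {21, 29}


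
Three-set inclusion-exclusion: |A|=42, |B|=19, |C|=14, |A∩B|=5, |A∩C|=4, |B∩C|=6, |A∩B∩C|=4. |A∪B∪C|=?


|A∪B∪C| = |A|+|B|+|C| - |A∩B|-|A∩C|-|B∩C| + |A∩B∩C|
= 42+19+14 - 5-4-6 + 4
= 75 - 15 + 4
= 64

|A ∪ B ∪ C| = 64


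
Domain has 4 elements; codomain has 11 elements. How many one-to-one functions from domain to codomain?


An injection sends each of |A| = 4 inputs to a distinct output in B.
# injections = |B|·(|B|-1)·…·(|B|-|A|+1) = 11! / (11 - 4)!
= 11 × 10 × 9 × 8
= 7920

Number of injections = 7920


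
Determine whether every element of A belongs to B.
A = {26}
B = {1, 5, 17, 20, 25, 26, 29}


A ⊆ B means every element of A is in B.
All elements of A are in B.
So A ⊆ B.

Yes, A ⊆ B


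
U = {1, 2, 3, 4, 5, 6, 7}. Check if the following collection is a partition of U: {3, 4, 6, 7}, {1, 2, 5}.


A partition requires: (1) non-empty parts, (2) pairwise disjoint, (3) union = U
Parts: {3, 4, 6, 7}, {1, 2, 5}
Union of parts: {1, 2, 3, 4, 5, 6, 7}
U = {1, 2, 3, 4, 5, 6, 7}
All non-empty? True
Pairwise disjoint? True
Covers U? True

Yes, valid partition


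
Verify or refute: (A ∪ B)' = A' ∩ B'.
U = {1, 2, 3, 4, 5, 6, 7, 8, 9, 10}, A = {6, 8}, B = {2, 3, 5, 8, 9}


LHS: A ∪ B = {2, 3, 5, 6, 8, 9}
(A ∪ B)' = U \ (A ∪ B) = {1, 4, 7, 10}
A' = {1, 2, 3, 4, 5, 7, 9, 10}, B' = {1, 4, 6, 7, 10}
Claimed RHS: A' ∩ B' = {1, 4, 7, 10}
Identity is VALID: LHS = RHS = {1, 4, 7, 10} ✓

Identity is valid. (A ∪ B)' = A' ∩ B' = {1, 4, 7, 10}


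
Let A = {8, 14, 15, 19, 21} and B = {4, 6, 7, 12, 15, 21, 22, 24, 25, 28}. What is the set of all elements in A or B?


A ∪ B = all elements in A or B (or both)
A = {8, 14, 15, 19, 21}
B = {4, 6, 7, 12, 15, 21, 22, 24, 25, 28}
A ∪ B = {4, 6, 7, 8, 12, 14, 15, 19, 21, 22, 24, 25, 28}

A ∪ B = {4, 6, 7, 8, 12, 14, 15, 19, 21, 22, 24, 25, 28}


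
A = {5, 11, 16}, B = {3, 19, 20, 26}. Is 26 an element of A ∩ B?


A = {5, 11, 16}, B = {3, 19, 20, 26}
A ∩ B = elements in both A and B
A ∩ B = ∅
Checking if 26 ∈ A ∩ B
26 is not in A ∩ B → False

26 ∉ A ∩ B


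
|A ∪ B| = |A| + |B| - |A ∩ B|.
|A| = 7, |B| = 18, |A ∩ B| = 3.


|A ∪ B| = |A| + |B| - |A ∩ B|
= 7 + 18 - 3
= 22

|A ∪ B| = 22


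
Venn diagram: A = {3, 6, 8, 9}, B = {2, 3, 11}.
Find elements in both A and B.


A = {3, 6, 8, 9}
B = {2, 3, 11}
Region: in both A and B
Elements: {3}

Elements in both A and B: {3}


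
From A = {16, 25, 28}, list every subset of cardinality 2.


|A| = 3, so A has C(3,2) = 3 subsets of size 2.
Enumerate by choosing 2 elements from A at a time:
{16, 25}, {16, 28}, {25, 28}

2-element subsets (3 total): {16, 25}, {16, 28}, {25, 28}


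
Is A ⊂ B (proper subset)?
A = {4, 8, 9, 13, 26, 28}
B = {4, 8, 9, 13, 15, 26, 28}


A ⊂ B requires: A ⊆ B AND A ≠ B.
A ⊆ B? Yes
A = B? No
A ⊂ B: Yes (A is a proper subset of B)

Yes, A ⊂ B


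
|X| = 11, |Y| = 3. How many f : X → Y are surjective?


n = |X| = 11, k = |Y| = 3. Surjections via inclusion-exclusion:
S(n,k) = Σ(-1)^i × C(k,i) × (k-i)^n, i=0 to k
i=0: (-1)^0×C(3,0)×3^11 = 177147
i=1: (-1)^1×C(3,1)×2^11 = -6144
i=2: (-1)^2×C(3,2)×1^11 = 3
i=3: (-1)^3×C(3,3)×0^11 = 0
Total = 171006

Number of surjections = 171006


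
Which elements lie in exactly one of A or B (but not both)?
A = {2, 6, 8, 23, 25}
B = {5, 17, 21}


A △ B = (A \ B) ∪ (B \ A) = elements in exactly one of A or B
A \ B = {2, 6, 8, 23, 25}
B \ A = {5, 17, 21}
A △ B = {2, 5, 6, 8, 17, 21, 23, 25}

A △ B = {2, 5, 6, 8, 17, 21, 23, 25}


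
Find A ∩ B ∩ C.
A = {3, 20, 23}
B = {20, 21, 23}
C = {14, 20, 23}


A ∩ B = {20, 23}
(A ∩ B) ∩ C = {20, 23}

A ∩ B ∩ C = {20, 23}


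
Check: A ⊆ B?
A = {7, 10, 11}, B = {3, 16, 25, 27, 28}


A ⊆ B means every element of A is in B.
Elements in A not in B: {7, 10, 11}
So A ⊄ B.

No, A ⊄ B


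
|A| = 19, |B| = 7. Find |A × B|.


|A × B| = |A| × |B|
= 19 × 7
= 133

|A × B| = 133


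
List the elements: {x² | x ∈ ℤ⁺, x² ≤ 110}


Checking each candidate:
Condition: positive perfect squares ≤ 110
Result = {1, 4, 9, 16, 25, 36, 49, 64, 81, 100}

{1, 4, 9, 16, 25, 36, 49, 64, 81, 100}


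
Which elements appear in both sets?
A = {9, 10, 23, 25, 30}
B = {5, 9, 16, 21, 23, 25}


A ∩ B = elements in both A and B
A = {9, 10, 23, 25, 30}
B = {5, 9, 16, 21, 23, 25}
A ∩ B = {9, 23, 25}

A ∩ B = {9, 23, 25}


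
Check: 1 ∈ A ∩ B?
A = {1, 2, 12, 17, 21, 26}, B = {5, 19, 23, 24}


A = {1, 2, 12, 17, 21, 26}, B = {5, 19, 23, 24}
A ∩ B = elements in both A and B
A ∩ B = ∅
Checking if 1 ∈ A ∩ B
1 is not in A ∩ B → False

1 ∉ A ∩ B


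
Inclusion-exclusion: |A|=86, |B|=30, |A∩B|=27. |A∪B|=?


|A ∪ B| = |A| + |B| - |A ∩ B|
= 86 + 30 - 27
= 89

|A ∪ B| = 89


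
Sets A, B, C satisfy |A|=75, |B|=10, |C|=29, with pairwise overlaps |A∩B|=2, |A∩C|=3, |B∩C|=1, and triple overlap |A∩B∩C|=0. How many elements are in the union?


|A∪B∪C| = |A|+|B|+|C| - |A∩B|-|A∩C|-|B∩C| + |A∩B∩C|
= 75+10+29 - 2-3-1 + 0
= 114 - 6 + 0
= 108

|A ∪ B ∪ C| = 108


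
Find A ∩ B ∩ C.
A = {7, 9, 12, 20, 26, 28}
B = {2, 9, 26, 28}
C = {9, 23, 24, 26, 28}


A ∩ B = {9, 26, 28}
(A ∩ B) ∩ C = {9, 26, 28}

A ∩ B ∩ C = {9, 26, 28}


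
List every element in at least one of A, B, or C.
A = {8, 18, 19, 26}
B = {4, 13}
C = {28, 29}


A ∪ B = {4, 8, 13, 18, 19, 26}
(A ∪ B) ∪ C = {4, 8, 13, 18, 19, 26, 28, 29}

A ∪ B ∪ C = {4, 8, 13, 18, 19, 26, 28, 29}


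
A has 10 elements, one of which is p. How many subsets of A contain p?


Subsets of A containing p correspond to subsets of A \ {p}, which has 9 elements.
Count = 2^(n-1) = 2^9
= 512

Number of subsets containing p = 512


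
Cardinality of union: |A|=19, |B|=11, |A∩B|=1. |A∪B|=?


|A ∪ B| = |A| + |B| - |A ∩ B|
= 19 + 11 - 1
= 29

|A ∪ B| = 29


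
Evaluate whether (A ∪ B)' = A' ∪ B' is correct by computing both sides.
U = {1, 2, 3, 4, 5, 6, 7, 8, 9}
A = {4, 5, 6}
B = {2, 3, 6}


LHS: A ∪ B = {2, 3, 4, 5, 6}
(A ∪ B)' = U \ (A ∪ B) = {1, 7, 8, 9}
A' = {1, 2, 3, 7, 8, 9}, B' = {1, 4, 5, 7, 8, 9}
Claimed RHS: A' ∪ B' = {1, 2, 3, 4, 5, 7, 8, 9}
Identity is INVALID: LHS = {1, 7, 8, 9} but the RHS claimed here equals {1, 2, 3, 4, 5, 7, 8, 9}. The correct form is (A ∪ B)' = A' ∩ B'.

Identity is invalid: (A ∪ B)' = {1, 7, 8, 9} but A' ∪ B' = {1, 2, 3, 4, 5, 7, 8, 9}. The correct De Morgan law is (A ∪ B)' = A' ∩ B'.


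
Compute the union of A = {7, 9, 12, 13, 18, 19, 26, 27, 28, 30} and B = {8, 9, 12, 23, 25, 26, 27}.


A ∪ B = all elements in A or B (or both)
A = {7, 9, 12, 13, 18, 19, 26, 27, 28, 30}
B = {8, 9, 12, 23, 25, 26, 27}
A ∪ B = {7, 8, 9, 12, 13, 18, 19, 23, 25, 26, 27, 28, 30}

A ∪ B = {7, 8, 9, 12, 13, 18, 19, 23, 25, 26, 27, 28, 30}


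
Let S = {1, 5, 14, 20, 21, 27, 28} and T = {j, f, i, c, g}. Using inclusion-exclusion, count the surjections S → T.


n = |S| = 7, k = |T| = 5. Surjections via inclusion-exclusion:
S(n,k) = Σ(-1)^i × C(k,i) × (k-i)^n, i=0 to k
i=0: (-1)^0×C(5,0)×5^7 = 78125
i=1: (-1)^1×C(5,1)×4^7 = -81920
i=2: (-1)^2×C(5,2)×3^7 = 21870
i=3: (-1)^3×C(5,3)×2^7 = -1280
i=4: (-1)^4×C(5,4)×1^7 = 5
i=5: (-1)^5×C(5,5)×0^7 = 0
Total = 16800

Number of surjections = 16800


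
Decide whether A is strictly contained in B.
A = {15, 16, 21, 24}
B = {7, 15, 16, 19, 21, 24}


A ⊂ B requires: A ⊆ B AND A ≠ B.
A ⊆ B? Yes
A = B? No
A ⊂ B: Yes (A is a proper subset of B)

Yes, A ⊂ B


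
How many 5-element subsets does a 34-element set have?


C(n,k) = n! / (k!(n-k)!)
C(34,5) = 34! / (5!29!)
= 278256

C(34,5) = 278256


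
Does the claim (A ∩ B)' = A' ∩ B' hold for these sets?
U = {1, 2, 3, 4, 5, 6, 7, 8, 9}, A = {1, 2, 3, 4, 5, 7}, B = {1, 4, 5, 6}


LHS: A ∩ B = {1, 4, 5}
(A ∩ B)' = U \ (A ∩ B) = {2, 3, 6, 7, 8, 9}
A' = {6, 8, 9}, B' = {2, 3, 7, 8, 9}
Claimed RHS: A' ∩ B' = {8, 9}
Identity is INVALID: LHS = {2, 3, 6, 7, 8, 9} but the RHS claimed here equals {8, 9}. The correct form is (A ∩ B)' = A' ∪ B'.

Identity is invalid: (A ∩ B)' = {2, 3, 6, 7, 8, 9} but A' ∩ B' = {8, 9}. The correct De Morgan law is (A ∩ B)' = A' ∪ B'.


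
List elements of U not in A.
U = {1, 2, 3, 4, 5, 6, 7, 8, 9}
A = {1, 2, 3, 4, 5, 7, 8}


Aᶜ = U \ A = elements in U but not in A
U = {1, 2, 3, 4, 5, 6, 7, 8, 9}
A = {1, 2, 3, 4, 5, 7, 8}
Aᶜ = {6, 9}

Aᶜ = {6, 9}


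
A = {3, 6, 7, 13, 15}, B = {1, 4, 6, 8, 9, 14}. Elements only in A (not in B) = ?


A = {3, 6, 7, 13, 15}
B = {1, 4, 6, 8, 9, 14}
Region: only in A (not in B)
Elements: {3, 7, 13, 15}

Elements only in A (not in B): {3, 7, 13, 15}


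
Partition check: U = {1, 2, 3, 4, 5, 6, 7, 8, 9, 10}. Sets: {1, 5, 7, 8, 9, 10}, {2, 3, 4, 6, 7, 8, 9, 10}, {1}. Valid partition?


A partition requires: (1) non-empty parts, (2) pairwise disjoint, (3) union = U
Parts: {1, 5, 7, 8, 9, 10}, {2, 3, 4, 6, 7, 8, 9, 10}, {1}
Union of parts: {1, 2, 3, 4, 5, 6, 7, 8, 9, 10}
U = {1, 2, 3, 4, 5, 6, 7, 8, 9, 10}
All non-empty? True
Pairwise disjoint? False
Covers U? True

No, not a valid partition


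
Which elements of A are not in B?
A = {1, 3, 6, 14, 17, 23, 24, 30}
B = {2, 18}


A \ B = elements in A but not in B
A = {1, 3, 6, 14, 17, 23, 24, 30}
B = {2, 18}
Remove from A any elements in B
A \ B = {1, 3, 6, 14, 17, 23, 24, 30}

A \ B = {1, 3, 6, 14, 17, 23, 24, 30}


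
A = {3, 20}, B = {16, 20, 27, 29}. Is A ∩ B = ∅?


Disjoint means A ∩ B = ∅.
A ∩ B = {20}
A ∩ B ≠ ∅, so A and B are NOT disjoint.

No, A and B are not disjoint (A ∩ B = {20})


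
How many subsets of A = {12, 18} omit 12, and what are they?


A subset of A that omits 12 is a subset of A \ {12}, so there are 2^(n-1) = 2^1 = 2 of them.
Subsets excluding 12: ∅, {18}

Subsets excluding 12 (2 total): ∅, {18}


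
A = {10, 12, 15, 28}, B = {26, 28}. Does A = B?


Two sets are equal iff they have exactly the same elements.
A = {10, 12, 15, 28}
B = {26, 28}
Differences: {10, 12, 15, 26}
A ≠ B

No, A ≠ B


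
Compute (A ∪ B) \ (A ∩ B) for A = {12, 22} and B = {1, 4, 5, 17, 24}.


A △ B = (A \ B) ∪ (B \ A) = elements in exactly one of A or B
A \ B = {12, 22}
B \ A = {1, 4, 5, 17, 24}
A △ B = {1, 4, 5, 12, 17, 22, 24}

A △ B = {1, 4, 5, 12, 17, 22, 24}


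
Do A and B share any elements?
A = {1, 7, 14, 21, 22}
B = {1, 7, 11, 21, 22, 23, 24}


Disjoint means A ∩ B = ∅.
A ∩ B = {1, 7, 21, 22}
A ∩ B ≠ ∅, so A and B are NOT disjoint.

Yes — A and B share the element(s) of A ∩ B = {1, 7, 21, 22}, so they are not disjoint


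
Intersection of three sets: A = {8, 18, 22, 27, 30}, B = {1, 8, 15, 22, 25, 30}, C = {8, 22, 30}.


A ∩ B = {8, 22, 30}
(A ∩ B) ∩ C = {8, 22, 30}

A ∩ B ∩ C = {8, 22, 30}


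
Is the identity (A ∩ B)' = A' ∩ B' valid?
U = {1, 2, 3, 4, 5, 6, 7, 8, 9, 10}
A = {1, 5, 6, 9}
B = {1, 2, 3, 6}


LHS: A ∩ B = {1, 6}
(A ∩ B)' = U \ (A ∩ B) = {2, 3, 4, 5, 7, 8, 9, 10}
A' = {2, 3, 4, 7, 8, 10}, B' = {4, 5, 7, 8, 9, 10}
Claimed RHS: A' ∩ B' = {4, 7, 8, 10}
Identity is INVALID: LHS = {2, 3, 4, 5, 7, 8, 9, 10} but the RHS claimed here equals {4, 7, 8, 10}. The correct form is (A ∩ B)' = A' ∪ B'.

Identity is invalid: (A ∩ B)' = {2, 3, 4, 5, 7, 8, 9, 10} but A' ∩ B' = {4, 7, 8, 10}. The correct De Morgan law is (A ∩ B)' = A' ∪ B'.


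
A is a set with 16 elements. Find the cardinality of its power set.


Number of subsets = 2^n
= 2^16
= 65536

|P(A)| = 65536


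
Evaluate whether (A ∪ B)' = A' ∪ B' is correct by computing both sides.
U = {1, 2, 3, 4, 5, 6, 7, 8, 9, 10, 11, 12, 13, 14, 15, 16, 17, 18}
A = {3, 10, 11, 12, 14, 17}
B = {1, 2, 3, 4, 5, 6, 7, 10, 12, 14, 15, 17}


LHS: A ∪ B = {1, 2, 3, 4, 5, 6, 7, 10, 11, 12, 14, 15, 17}
(A ∪ B)' = U \ (A ∪ B) = {8, 9, 13, 16, 18}
A' = {1, 2, 4, 5, 6, 7, 8, 9, 13, 15, 16, 18}, B' = {8, 9, 11, 13, 16, 18}
Claimed RHS: A' ∪ B' = {1, 2, 4, 5, 6, 7, 8, 9, 11, 13, 15, 16, 18}
Identity is INVALID: LHS = {8, 9, 13, 16, 18} but the RHS claimed here equals {1, 2, 4, 5, 6, 7, 8, 9, 11, 13, 15, 16, 18}. The correct form is (A ∪ B)' = A' ∩ B'.

Identity is invalid: (A ∪ B)' = {8, 9, 13, 16, 18} but A' ∪ B' = {1, 2, 4, 5, 6, 7, 8, 9, 11, 13, 15, 16, 18}. The correct De Morgan law is (A ∪ B)' = A' ∩ B'.


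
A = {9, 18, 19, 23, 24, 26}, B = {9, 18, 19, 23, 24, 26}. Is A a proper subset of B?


A ⊂ B requires: A ⊆ B AND A ≠ B.
A ⊆ B? Yes
A = B? Yes
A = B, so A is not a PROPER subset.

No, A is not a proper subset of B


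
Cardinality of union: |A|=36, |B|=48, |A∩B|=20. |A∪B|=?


|A ∪ B| = |A| + |B| - |A ∩ B|
= 36 + 48 - 20
= 64

|A ∪ B| = 64


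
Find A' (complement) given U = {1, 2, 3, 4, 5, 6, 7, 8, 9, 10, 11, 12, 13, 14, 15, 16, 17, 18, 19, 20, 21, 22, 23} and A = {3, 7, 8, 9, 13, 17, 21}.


Aᶜ = U \ A = elements in U but not in A
U = {1, 2, 3, 4, 5, 6, 7, 8, 9, 10, 11, 12, 13, 14, 15, 16, 17, 18, 19, 20, 21, 22, 23}
A = {3, 7, 8, 9, 13, 17, 21}
Aᶜ = {1, 2, 4, 5, 6, 10, 11, 12, 14, 15, 16, 18, 19, 20, 22, 23}

Aᶜ = {1, 2, 4, 5, 6, 10, 11, 12, 14, 15, 16, 18, 19, 20, 22, 23}


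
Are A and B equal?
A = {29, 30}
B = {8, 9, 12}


Two sets are equal iff they have exactly the same elements.
A = {29, 30}
B = {8, 9, 12}
Differences: {8, 9, 12, 29, 30}
A ≠ B

No, A ≠ B


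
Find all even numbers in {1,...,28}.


Checking each candidate:
Condition: even numbers in {1,...,28}
Result = {2, 4, 6, 8, 10, 12, 14, 16, 18, 20, 22, 24, 26, 28}

{2, 4, 6, 8, 10, 12, 14, 16, 18, 20, 22, 24, 26, 28}


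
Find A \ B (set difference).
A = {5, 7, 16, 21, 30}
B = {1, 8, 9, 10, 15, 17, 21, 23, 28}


A \ B = elements in A but not in B
A = {5, 7, 16, 21, 30}
B = {1, 8, 9, 10, 15, 17, 21, 23, 28}
Remove from A any elements in B
A \ B = {5, 7, 16, 30}

A \ B = {5, 7, 16, 30}


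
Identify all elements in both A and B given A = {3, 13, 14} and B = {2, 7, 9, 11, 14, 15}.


A = {3, 13, 14}
B = {2, 7, 9, 11, 14, 15}
Region: in both A and B
Elements: {14}

Elements in both A and B: {14}


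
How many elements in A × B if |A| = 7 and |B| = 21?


|A × B| = |A| × |B|
= 7 × 21
= 147

|A × B| = 147


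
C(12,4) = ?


C(n,k) = n! / (k!(n-k)!)
C(12,4) = 12! / (4!8!)
= 495

C(12,4) = 495


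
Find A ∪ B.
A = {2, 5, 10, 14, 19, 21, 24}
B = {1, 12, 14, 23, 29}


A ∪ B = all elements in A or B (or both)
A = {2, 5, 10, 14, 19, 21, 24}
B = {1, 12, 14, 23, 29}
A ∪ B = {1, 2, 5, 10, 12, 14, 19, 21, 23, 24, 29}

A ∪ B = {1, 2, 5, 10, 12, 14, 19, 21, 23, 24, 29}


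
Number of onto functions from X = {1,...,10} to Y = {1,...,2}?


n = |X| = 10, k = |Y| = 2. Surjections via inclusion-exclusion:
S(n,k) = Σ(-1)^i × C(k,i) × (k-i)^n, i=0 to k
i=0: (-1)^0×C(2,0)×2^10 = 1024
i=1: (-1)^1×C(2,1)×1^10 = -2
i=2: (-1)^2×C(2,2)×0^10 = 0
Total = 1022

Number of surjections = 1022


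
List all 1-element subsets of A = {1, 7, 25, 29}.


|A| = 4, so A has C(4,1) = 4 subsets of size 1.
Enumerate by choosing 1 elements from A at a time:
{1}, {7}, {25}, {29}

1-element subsets (4 total): {1}, {7}, {25}, {29}


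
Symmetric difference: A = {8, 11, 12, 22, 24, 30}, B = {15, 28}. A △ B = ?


A △ B = (A \ B) ∪ (B \ A) = elements in exactly one of A or B
A \ B = {8, 11, 12, 22, 24, 30}
B \ A = {15, 28}
A △ B = {8, 11, 12, 15, 22, 24, 28, 30}

A △ B = {8, 11, 12, 15, 22, 24, 28, 30}


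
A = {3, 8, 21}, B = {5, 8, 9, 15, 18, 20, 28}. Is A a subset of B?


A ⊆ B means every element of A is in B.
Elements in A not in B: {3, 21}
So A ⊄ B.

No, A ⊄ B


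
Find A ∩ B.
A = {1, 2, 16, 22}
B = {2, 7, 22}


A ∩ B = elements in both A and B
A = {1, 2, 16, 22}
B = {2, 7, 22}
A ∩ B = {2, 22}

A ∩ B = {2, 22}


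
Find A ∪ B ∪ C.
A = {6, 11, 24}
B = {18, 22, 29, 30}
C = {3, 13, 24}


A ∪ B = {6, 11, 18, 22, 24, 29, 30}
(A ∪ B) ∪ C = {3, 6, 11, 13, 18, 22, 24, 29, 30}

A ∪ B ∪ C = {3, 6, 11, 13, 18, 22, 24, 29, 30}


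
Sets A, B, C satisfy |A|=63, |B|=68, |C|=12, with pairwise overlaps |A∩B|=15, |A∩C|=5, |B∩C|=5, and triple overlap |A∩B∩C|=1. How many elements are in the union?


|A∪B∪C| = |A|+|B|+|C| - |A∩B|-|A∩C|-|B∩C| + |A∩B∩C|
= 63+68+12 - 15-5-5 + 1
= 143 - 25 + 1
= 119

|A ∪ B ∪ C| = 119


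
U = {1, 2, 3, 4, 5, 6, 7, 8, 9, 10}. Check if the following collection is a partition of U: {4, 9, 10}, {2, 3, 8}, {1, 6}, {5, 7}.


A partition requires: (1) non-empty parts, (2) pairwise disjoint, (3) union = U
Parts: {4, 9, 10}, {2, 3, 8}, {1, 6}, {5, 7}
Union of parts: {1, 2, 3, 4, 5, 6, 7, 8, 9, 10}
U = {1, 2, 3, 4, 5, 6, 7, 8, 9, 10}
All non-empty? True
Pairwise disjoint? True
Covers U? True

Yes, valid partition


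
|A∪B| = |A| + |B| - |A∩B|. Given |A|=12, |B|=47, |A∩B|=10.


|A ∪ B| = |A| + |B| - |A ∩ B|
= 12 + 47 - 10
= 49

|A ∪ B| = 49


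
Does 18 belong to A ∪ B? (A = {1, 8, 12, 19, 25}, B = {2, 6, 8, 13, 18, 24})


A = {1, 8, 12, 19, 25}, B = {2, 6, 8, 13, 18, 24}
A ∪ B = all elements in A or B
A ∪ B = {1, 2, 6, 8, 12, 13, 18, 19, 24, 25}
Checking if 18 ∈ A ∪ B
18 is in A ∪ B → True

18 ∈ A ∪ B


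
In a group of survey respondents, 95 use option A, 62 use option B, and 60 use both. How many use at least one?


|A ∪ B| = |A| + |B| - |A ∩ B|
= 95 + 62 - 60
= 97

|A ∪ B| = 97


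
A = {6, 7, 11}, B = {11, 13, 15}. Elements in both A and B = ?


A = {6, 7, 11}
B = {11, 13, 15}
Region: in both A and B
Elements: {11}

Elements in both A and B: {11}


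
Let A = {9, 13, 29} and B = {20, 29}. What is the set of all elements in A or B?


A ∪ B = all elements in A or B (or both)
A = {9, 13, 29}
B = {20, 29}
A ∪ B = {9, 13, 20, 29}

A ∪ B = {9, 13, 20, 29}


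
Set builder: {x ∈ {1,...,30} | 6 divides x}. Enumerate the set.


Checking each candidate:
Condition: multiples of 6 in {1,...,30}
Result = {6, 12, 18, 24, 30}

{6, 12, 18, 24, 30}


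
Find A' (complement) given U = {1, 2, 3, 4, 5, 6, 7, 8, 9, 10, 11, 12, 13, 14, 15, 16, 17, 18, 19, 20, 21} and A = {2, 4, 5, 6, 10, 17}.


Aᶜ = U \ A = elements in U but not in A
U = {1, 2, 3, 4, 5, 6, 7, 8, 9, 10, 11, 12, 13, 14, 15, 16, 17, 18, 19, 20, 21}
A = {2, 4, 5, 6, 10, 17}
Aᶜ = {1, 3, 7, 8, 9, 11, 12, 13, 14, 15, 16, 18, 19, 20, 21}

Aᶜ = {1, 3, 7, 8, 9, 11, 12, 13, 14, 15, 16, 18, 19, 20, 21}


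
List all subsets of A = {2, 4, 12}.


|A| = 3, so |P(A)| = 2^3 = 8
Enumerate subsets by cardinality (0 to 3):
∅, {2}, {4}, {12}, {2, 4}, {2, 12}, {4, 12}, {2, 4, 12}

P(A) has 8 subsets: ∅, {2}, {4}, {12}, {2, 4}, {2, 12}, {4, 12}, {2, 4, 12}


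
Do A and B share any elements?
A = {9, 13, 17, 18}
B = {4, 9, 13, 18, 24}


Disjoint means A ∩ B = ∅.
A ∩ B = {9, 13, 18}
A ∩ B ≠ ∅, so A and B are NOT disjoint.

Yes — A and B share the element(s) of A ∩ B = {9, 13, 18}, so they are not disjoint


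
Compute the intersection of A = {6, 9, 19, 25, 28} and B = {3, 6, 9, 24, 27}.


A ∩ B = elements in both A and B
A = {6, 9, 19, 25, 28}
B = {3, 6, 9, 24, 27}
A ∩ B = {6, 9}

A ∩ B = {6, 9}
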